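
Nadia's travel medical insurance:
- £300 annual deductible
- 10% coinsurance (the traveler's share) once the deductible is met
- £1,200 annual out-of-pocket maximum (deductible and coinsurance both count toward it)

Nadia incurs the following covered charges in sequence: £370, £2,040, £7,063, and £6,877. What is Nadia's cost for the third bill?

#1 (£370): £300 finishes the deductible; £70 goes to coinsurance; traveler's 10% is £7. Traveler owes £307 (running OOP £307).
#2 (£2,040): 10% coinsurance on £2,040 = £204. Traveler owes £204 (running OOP £511).
#3 (£7,063): deductible already satisfied, so traveler's share is 10% × £7,063 = £706.30. That would push OOP to £1,217.30, over the £1,200 cap, so traveler pays £1,200 − £511 = £689.

£689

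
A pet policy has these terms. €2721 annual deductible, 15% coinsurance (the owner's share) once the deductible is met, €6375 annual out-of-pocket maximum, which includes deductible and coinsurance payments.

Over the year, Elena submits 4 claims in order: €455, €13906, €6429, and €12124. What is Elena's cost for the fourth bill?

Claim 1 — €455: fully absorbed by the deductible. Owner pays €455; OOP now €455.
Claim 2 — €13906: €2266 to deductible, leaving €11640; coinsurance €11640 × 15% = €1746. Cost to owner: €4012. OOP to date €4467.
Claim 3 — €6429: deductible already satisfied, so owner's share is 15% × €6429 = €964.35. Owner pays €964.35; OOP now €5431.35.
Claim 4 — €12124: deductible met; 15% of €12124 = €1818.60. OOP would hit €7249.95 > €6375, so the cap limits the owner to €6375 − €5431.35 = €943.65.

€943.65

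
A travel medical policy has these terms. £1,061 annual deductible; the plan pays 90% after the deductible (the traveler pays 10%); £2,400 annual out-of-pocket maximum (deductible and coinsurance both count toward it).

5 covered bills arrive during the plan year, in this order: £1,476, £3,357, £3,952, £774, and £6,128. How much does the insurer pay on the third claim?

£3,556.80

#1 (£1,476): deductible takes £1,061, £415 remains; 10% of £415 = £41.50. Traveler owes £1,102.50 (running OOP £1,102.50). Insurer: £1,476 − £1,102.50 = £373.50.
#2 (£3,357): 10% coinsurance on £3,357 = £335.70. Cost to traveler: £335.70. OOP to date £1,438.20. Insurer: £3,357 − £335.70 = £3,021.30.
#3 (£3,952): 10% coinsurance on £3,952 = £395.20. Traveler owes £395.20 (running OOP £1,833.40). Plan pays £3,952 − £395.20 = £3,556.80.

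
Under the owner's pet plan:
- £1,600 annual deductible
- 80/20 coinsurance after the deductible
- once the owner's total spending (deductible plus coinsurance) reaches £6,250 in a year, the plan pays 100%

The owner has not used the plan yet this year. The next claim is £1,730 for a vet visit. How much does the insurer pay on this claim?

£104

Nothing has been paid toward the £1,600 deductible, so the first £1,600 of this charge is applied there.
That leaves £1,730 − £1,600 = £130 for coinsurance.
20% of £130 = £26 falls to the owner.
So the owner owes £1,600 + £26 = £1,626 before any cap.
Year-to-date out-of-pocket becomes £0 + £1,626 = £1,626, still under the £6,250 maximum, so no cap applies.
The insurer covers the remainder: £1,730 − £1,626 = £104.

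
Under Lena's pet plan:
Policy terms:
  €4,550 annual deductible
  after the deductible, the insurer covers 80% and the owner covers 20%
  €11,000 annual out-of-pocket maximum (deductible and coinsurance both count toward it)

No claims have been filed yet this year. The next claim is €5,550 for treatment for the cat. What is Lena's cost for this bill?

Deductible not yet touched, so the first €4,550 of the bill goes to the deductible.
The remaining €1,000 (= €5,550 − €4,550) moves to coinsurance.
Owner's 20% share of €1,000 is €200.
Owner responsibility before any cap: €4,550 + €200 = €4,750.
Year-to-date out-of-pocket becomes €0 + €4,750 = €4,750, still under the €11,000 maximum, so no cap applies.

€4,750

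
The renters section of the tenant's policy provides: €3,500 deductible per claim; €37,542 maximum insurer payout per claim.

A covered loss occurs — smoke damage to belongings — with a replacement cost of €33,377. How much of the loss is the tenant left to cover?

€3,500

Subtract the deductible: €33,377 − €3,500 = €29,877.
€29,877 is within the €37,542 limit, so the insurer pays €29,877.
Tenant's share is the uncovered remainder: €33,377 − €29,877 = €3,500.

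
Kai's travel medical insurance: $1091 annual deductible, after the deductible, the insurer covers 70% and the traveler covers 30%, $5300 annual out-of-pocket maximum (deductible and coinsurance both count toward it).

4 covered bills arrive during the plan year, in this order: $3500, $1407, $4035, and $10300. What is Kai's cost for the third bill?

$1210.50

Bill 1, $3500: $1091 to deductible, leaving $2409; traveler's 30% is $722.70. Traveler pays $1813.70; OOP now $1813.70.
Bill 2, $1407: deductible already satisfied, so traveler's share is 30% × $1407 = $422.10. Cost to traveler: $422.10. OOP to date $2235.80.
Bill 3, $4035: deductible already satisfied, so traveler's share is 30% × $4035 = $1210.50. Traveler owes $1210.50 (running OOP $3446.30).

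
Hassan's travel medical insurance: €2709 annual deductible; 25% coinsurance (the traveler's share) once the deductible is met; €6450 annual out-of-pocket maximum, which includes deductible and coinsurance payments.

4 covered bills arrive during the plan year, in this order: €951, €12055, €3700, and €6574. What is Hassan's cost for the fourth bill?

€241.75

Claim 1 — €951: all of it applies to the deductible. Traveler pays €951; OOP now €951.
Claim 2 — €12055: deductible takes €1758, €10297 remains; coinsurance €10297 × 25% = €2574.25. Cost to traveler: €4332.25. OOP to date €5283.25.
Claim 3 — €3700: 25% coinsurance on €3700 = €925. Traveler pays €925; OOP now €6208.25.
Claim 4 — €6574: deductible already satisfied, so traveler's share is 25% × €6574 = €1643.50. That would push OOP to €7851.75, over the €6450 cap, so traveler pays €6450 − €6208.25 = €241.75.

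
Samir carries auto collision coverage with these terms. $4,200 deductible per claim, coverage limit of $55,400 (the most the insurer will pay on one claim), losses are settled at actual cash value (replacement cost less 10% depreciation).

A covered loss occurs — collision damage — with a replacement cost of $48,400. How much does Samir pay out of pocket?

At 10% depreciation, ACV = $48,400 − $4,840 = $43,560.
Less the $4,200 deductible: $43,560 − $4,200 = $39,360.
That's under the $55,400 cap, so the insurer reimburses the full $39,360.
The driver bears the rest of the original loss: $48,400 − $39,360 = $9,040.

$9,040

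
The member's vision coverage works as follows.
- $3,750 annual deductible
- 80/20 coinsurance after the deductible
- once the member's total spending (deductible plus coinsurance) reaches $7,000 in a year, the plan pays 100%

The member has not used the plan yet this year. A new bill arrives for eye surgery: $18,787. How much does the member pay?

The full $3,750 deductible is still open; $3,750 of this bill applies to it.
That leaves $18,787 − $3,750 = $15,037 for coinsurance.
Member's 20% share of $15,037 is $3,007.40.
That puts the member's cost at $3,750 + $3,007.40 = $6,757.40 before any cap.
Cumulative spending $0 + $6,757.40 = $6,757.40 stays under the $7,000 maximum.

$6,757.40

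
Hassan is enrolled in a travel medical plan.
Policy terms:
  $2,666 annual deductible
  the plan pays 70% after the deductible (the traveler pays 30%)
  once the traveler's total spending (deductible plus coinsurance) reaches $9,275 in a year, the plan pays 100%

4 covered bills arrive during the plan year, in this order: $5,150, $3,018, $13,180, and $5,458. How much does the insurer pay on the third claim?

$9,226

Claim 1 — $5,150: deductible takes $2,666, $2,484 remains; coinsurance $2,484 × 30% = $745.20. Traveler pays $3,411.20; OOP now $3,411.20. Plan pays $5,150 − $3,411.20 = $1,738.80.
Claim 2 — $3,018: 30% coinsurance on $3,018 = $905.40. Traveler owes $905.40 (running OOP $4,316.60). Insurer: $3,018 − $905.40 = $2,112.60.
Claim 3 — $13,180: deductible met; 30% of $13,180 = $3,954. Traveler pays $3,954; OOP now $8,270.60. Plan pays $13,180 − $3,954 = $9,226.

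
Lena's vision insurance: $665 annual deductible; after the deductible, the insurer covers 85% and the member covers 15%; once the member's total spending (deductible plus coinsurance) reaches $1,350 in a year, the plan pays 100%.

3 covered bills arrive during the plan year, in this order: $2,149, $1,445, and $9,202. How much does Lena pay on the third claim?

$245.65

Bill 1, $2,149: $665 finishes the deductible; $1,484 goes to coinsurance; coinsurance $1,484 × 15% = $222.60. Member owes $887.60 (running OOP $887.60).
Bill 2, $1,445: 15% coinsurance on $1,445 = $216.75. Member pays $216.75; OOP now $1,104.35.
Bill 3, $9,202: deductible met; 15% of $9,202 = $1,380.30. That would push OOP to $2,484.65, over the $1,350 cap, so member pays $1,350 − $1,104.35 = $245.65.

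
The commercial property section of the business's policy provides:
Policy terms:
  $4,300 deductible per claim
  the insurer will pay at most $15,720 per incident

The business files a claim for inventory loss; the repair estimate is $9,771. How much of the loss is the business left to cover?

$4,300

After the deductible, $9,771 − $4,300 = $5,471 remains.
That's under the $15,720 cap, so the insurer reimburses the full $5,471.
Business's share is the uncovered remainder: $9,771 − $5,471 = $4,300.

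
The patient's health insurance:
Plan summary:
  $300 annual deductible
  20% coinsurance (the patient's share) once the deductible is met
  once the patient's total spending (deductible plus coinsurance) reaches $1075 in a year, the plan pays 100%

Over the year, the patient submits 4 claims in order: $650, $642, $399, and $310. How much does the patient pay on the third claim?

Claim 1 — $650: $300 to deductible, leaving $350; coinsurance $350 × 20% = $70. Patient pays $370; OOP now $370.
Claim 2 — $642: 20% coinsurance on $642 = $128.40. Patient owes $128.40 (running OOP $498.40).
Claim 3 — $399: 20% coinsurance on $399 = $79.80. Patient pays $79.80; OOP now $578.20.

$79.80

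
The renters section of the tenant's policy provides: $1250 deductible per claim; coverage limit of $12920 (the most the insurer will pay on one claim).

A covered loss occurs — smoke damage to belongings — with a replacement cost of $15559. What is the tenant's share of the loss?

$2639

Subtract the deductible: $15559 − $1250 = $14309.
$14309 exceeds the $12920 limit, so the insurer pays the limit: $12920.
Tenant's share is the uncovered remainder: $15559 − $12920 = $2639.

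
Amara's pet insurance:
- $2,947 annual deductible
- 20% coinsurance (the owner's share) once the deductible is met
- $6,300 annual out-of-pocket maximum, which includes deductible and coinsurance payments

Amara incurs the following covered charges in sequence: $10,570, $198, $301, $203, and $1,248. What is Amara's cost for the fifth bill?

Claim 1 ($10,570): $2,947 to deductible, leaving $7,623; coinsurance $7,623 × 20% = $1,524.60. Cost to owner: $4,471.60. OOP to date $4,471.60.
Claim 2 ($198): 20% coinsurance on $198 = $39.60. Owner owes $39.60 (running OOP $4,511.20).
Claim 3 ($301): 20% coinsurance on $301 = $60.20. Cost to owner: $60.20. OOP to date $4,571.40.
Claim 4 ($203): deductible already satisfied, so owner's share is 20% × $203 = $40.60. Owner pays $40.60; OOP now $4,612.
Claim 5 ($1,248): 20% coinsurance on $1,248 = $249.60. Cost to owner: $249.60. OOP to date $4,861.60.

$249.60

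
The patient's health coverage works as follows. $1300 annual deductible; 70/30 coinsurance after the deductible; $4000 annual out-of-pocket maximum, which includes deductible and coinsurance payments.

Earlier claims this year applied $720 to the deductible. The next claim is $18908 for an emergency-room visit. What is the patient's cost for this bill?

Remaining deductible: $1300 − $720 = $580.
After the $580 deductible portion, $18908 − $580 = $18328 is subject to coinsurance.
Coinsurance: $18328 × 30% = $5498.40.
That puts the patient's cost at $580 + $5498.40 = $6078.40 before any cap.
Adding $6078.40 to the $720 already spent would give $6798.40, which exceeds the $4000 cap; the patient pays just $4000 − $720 = $3280.

$3280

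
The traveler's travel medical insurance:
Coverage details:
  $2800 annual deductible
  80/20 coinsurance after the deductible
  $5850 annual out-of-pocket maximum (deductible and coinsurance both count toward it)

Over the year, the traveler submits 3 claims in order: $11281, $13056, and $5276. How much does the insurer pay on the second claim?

$11702.20

Claim 1 — $11281: deductible takes $2800, $8481 remains; traveler's 20% is $1696.20. Traveler owes $4496.20 (running OOP $4496.20). Plan pays $11281 − $4496.20 = $6784.80.
Claim 2 — $13056: deductible already satisfied, so traveler's share is 20% × $13056 = $2611.20. That would push OOP to $7107.40, over the $5850 cap, so traveler pays $5850 − $4496.20 = $1353.80. Plan pays $13056 − $1353.80 = $11702.20.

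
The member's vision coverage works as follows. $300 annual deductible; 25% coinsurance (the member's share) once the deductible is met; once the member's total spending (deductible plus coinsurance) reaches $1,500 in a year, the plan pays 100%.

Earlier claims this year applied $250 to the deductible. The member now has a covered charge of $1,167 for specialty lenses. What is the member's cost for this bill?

$329.25

Remaining deductible: $300 − $250 = $50.
The remaining $1,117 (= $1,167 − $50) moves to coinsurance.
Member's 25% share of $1,117 is $279.25.
Member responsibility before any cap: $50 + $279.25 = $329.25.
Cumulative spending $250 + $329.25 = $579.25 stays under the $1,500 maximum.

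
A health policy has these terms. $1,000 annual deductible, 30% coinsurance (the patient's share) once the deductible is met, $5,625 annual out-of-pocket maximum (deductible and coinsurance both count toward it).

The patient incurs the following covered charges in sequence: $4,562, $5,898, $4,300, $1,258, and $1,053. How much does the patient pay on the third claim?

$1,290

Claim 1 ($4,562): $1,000 finishes the deductible; $3,562 goes to coinsurance; coinsurance $3,562 × 30% = $1,068.60. Cost to patient: $2,068.60. OOP to date $2,068.60.
Claim 2 ($5,898): deductible already satisfied, so patient's share is 30% × $5,898 = $1,769.40. Patient owes $1,769.40 (running OOP $3,838).
Claim 3 ($4,300): 30% coinsurance on $4,300 = $1,290. Patient owes $1,290 (running OOP $5,128).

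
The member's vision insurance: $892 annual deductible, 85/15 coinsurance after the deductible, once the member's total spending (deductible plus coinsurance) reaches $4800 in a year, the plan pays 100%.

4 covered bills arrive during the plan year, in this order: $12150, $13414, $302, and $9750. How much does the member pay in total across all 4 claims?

$4800

Bill 1, $12150: deductible takes $892, $11258 remains; 15% of $11258 = $1688.70. Member owes $2580.70 (running OOP $2580.70).
Bill 2, $13414: deductible already satisfied, so member's share is 15% × $13414 = $2012.10. Cost to member: $2012.10. OOP to date $4592.80.
Bill 3, $302: 15% coinsurance on $302 = $45.30. Cost to member: $45.30. OOP to date $4638.10.
Bill 4, $9750: 15% coinsurance on $9750 = $1462.50. OOP would hit $6100.60 > $4800, so the cap limits the member to $4800 − $4638.10 = $161.90.
Summing the member's payments: $2580.70 + $2012.10 + $45.30 + $161.90 = $4800.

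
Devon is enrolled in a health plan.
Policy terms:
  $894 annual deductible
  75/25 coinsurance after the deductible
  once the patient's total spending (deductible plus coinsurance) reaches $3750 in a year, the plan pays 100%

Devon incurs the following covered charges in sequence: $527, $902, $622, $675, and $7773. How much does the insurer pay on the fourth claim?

Bill 1, $527: entire amount goes to the deductible. Patient pays $527; OOP now $527. Insurer: $527 − $527 = $0.
Bill 2, $902: $367 to deductible, leaving $535; 25% of $535 = $133.75. Patient pays $500.75; OOP now $1027.75. Insurer: $902 − $500.75 = $401.25.
Bill 3, $622: deductible already satisfied, so patient's share is 25% × $622 = $155.50. Patient owes $155.50 (running OOP $1183.25). Insurer: $622 − $155.50 = $466.50.
Bill 4, $675: 25% coinsurance on $675 = $168.75. Patient owes $168.75 (running OOP $1352). Plan pays $675 − $168.75 = $506.25.

$506.25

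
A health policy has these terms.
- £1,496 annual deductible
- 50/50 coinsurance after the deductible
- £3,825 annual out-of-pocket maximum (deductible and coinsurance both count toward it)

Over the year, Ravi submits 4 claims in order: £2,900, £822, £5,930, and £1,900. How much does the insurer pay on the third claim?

Bill 1, £2,900: deductible takes £1,496, £1,404 remains; 50% of £1,404 = £702. Patient pays £2,198; OOP now £2,198. Insurer: £2,900 − £2,198 = £702.
Bill 2, £822: 50% coinsurance on £822 = £411. Patient pays £411; OOP now £2,609. Insurer: £822 − £411 = £411.
Bill 3, £5,930: 50% coinsurance on £5,930 = £2,965. OOP would hit £5,574 > £3,825, so the cap limits the patient to £3,825 − £2,609 = £1,216. Plan pays £5,930 − £1,216 = £4,714.

£4,714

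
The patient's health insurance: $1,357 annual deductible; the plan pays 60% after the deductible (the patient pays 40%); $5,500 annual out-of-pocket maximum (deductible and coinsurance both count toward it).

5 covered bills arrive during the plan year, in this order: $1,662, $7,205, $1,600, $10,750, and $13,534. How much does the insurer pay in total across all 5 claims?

Claim 1 — $1,662: $1,357 to deductible, leaving $305; patient's 40% is $122. Patient owes $1,479 (running OOP $1,479). Insurer: $1,662 − $1,479 = $183.
Claim 2 — $7,205: deductible already satisfied, so patient's share is 40% × $7,205 = $2,882. Patient owes $2,882 (running OOP $4,361). Insurer: $7,205 − $2,882 = $4,323.
Claim 3 — $1,600: 40% coinsurance on $1,600 = $640. Patient pays $640; OOP now $5,001. Plan pays $1,600 − $640 = $960.
Claim 4 — $10,750: deductible met; 40% of $10,750 = $4,300. OOP would hit $9,301 > $5,500, so the cap limits the patient to $5,500 − $5,001 = $499. Plan pays $10,750 − $499 = $10,251.
Claim 5 — $13,534: deductible met; 40% of $13,534 = $5,413.60. That would push OOP to $10,913.60, over the $5,500 cap, so patient pays $5,500 − $5,500 = $0. Plan pays $13,534 − $0 = $13,534.
Insurer total = bills − patient's total = $34,751 − $5,500 = $29,251.

$29,251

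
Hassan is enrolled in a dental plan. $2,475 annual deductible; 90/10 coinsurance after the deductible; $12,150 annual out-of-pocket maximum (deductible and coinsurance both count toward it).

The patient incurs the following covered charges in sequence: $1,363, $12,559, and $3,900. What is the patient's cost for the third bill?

$390

Claim 1 ($1,363): all of it applies to the deductible. Cost to patient: $1,363. OOP to date $1,363.
Claim 2 ($12,559): $1,112 to deductible, leaving $11,447; 10% of $11,447 = $1,144.70. Cost to patient: $2,256.70. OOP to date $3,619.70.
Claim 3 ($3,900): 10% coinsurance on $3,900 = $390. Patient pays $390; OOP now $4,009.70.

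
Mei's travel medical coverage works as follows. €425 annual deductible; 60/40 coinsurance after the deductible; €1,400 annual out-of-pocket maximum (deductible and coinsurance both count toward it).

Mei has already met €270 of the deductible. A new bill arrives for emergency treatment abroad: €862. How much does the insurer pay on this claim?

Remaining deductible: €425 − €270 = €155.
The remaining €707 (= €862 − €155) moves to coinsurance.
Coinsurance: €707 × 40% = €282.80.
Traveler responsibility before any cap: €155 + €282.80 = €437.80.
Cumulative spending €270 + €437.80 = €707.80 stays under the €1,400 maximum.
The plan picks up €862 − €437.80 = €424.20.

€424.20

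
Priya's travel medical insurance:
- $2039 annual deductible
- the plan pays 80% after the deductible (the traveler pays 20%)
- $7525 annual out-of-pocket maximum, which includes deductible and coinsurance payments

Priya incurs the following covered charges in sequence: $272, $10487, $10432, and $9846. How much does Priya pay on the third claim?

$2086.40

Claim 1 — $272: entire amount goes to the deductible. Cost to traveler: $272. OOP to date $272.
Claim 2 — $10487: deductible takes $1767, $8720 remains; traveler's 20% is $1744. Traveler pays $3511; OOP now $3783.
Claim 3 — $10432: deductible met; 20% of $10432 = $2086.40. Traveler owes $2086.40 (running OOP $5869.40).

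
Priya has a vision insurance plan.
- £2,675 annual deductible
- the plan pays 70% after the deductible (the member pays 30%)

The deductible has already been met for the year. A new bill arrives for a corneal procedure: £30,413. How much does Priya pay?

The deductible is already satisfied, so the full bill goes to coinsurance.
30% of £30,413 = £9,123.90 falls to the member.

£9,123.90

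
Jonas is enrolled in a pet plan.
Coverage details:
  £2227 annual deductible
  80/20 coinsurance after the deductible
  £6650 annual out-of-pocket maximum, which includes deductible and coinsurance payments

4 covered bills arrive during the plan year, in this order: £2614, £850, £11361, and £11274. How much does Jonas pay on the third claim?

£2272.20

Bill 1, £2614: deductible takes £2227, £387 remains; 20% of £387 = £77.40. Cost to owner: £2304.40. OOP to date £2304.40.
Bill 2, £850: deductible already satisfied, so owner's share is 20% × £850 = £170. Owner owes £170 (running OOP £2474.40).
Bill 3, £11361: 20% coinsurance on £11361 = £2272.20. Cost to owner: £2272.20. OOP to date £4746.60.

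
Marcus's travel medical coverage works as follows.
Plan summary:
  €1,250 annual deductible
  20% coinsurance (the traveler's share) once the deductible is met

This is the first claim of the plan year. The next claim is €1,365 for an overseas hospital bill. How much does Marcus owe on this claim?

Deductible not yet touched, so the first €1,250 of the bill goes to the deductible.
After the €1,250 deductible portion, €1,365 − €1,250 = €115 is subject to coinsurance.
Coinsurance: €115 × 20% = €23.
That puts the traveler's cost at €1,250 + €23 = €1,273.

€1,273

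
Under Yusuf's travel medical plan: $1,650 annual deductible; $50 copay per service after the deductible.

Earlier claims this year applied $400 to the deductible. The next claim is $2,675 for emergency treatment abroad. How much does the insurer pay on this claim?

Remaining deductible: $1,650 − $400 = $1,250.
That leaves $2,675 − $1,250 = $1,425 for the copay.
Copay on this service: $50.
So the traveler owes $1,250 + $50 = $1,300.
The insurer covers the remainder: $2,675 − $1,300 = $1,375.

$1,375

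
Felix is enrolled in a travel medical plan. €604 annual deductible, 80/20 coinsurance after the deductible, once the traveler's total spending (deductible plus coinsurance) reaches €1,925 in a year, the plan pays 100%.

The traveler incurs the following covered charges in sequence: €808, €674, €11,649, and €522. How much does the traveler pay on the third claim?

€1,145.40

Claim 1 — €808: €604 to deductible, leaving €204; 20% of €204 = €40.80. Traveler owes €644.80 (running OOP €644.80).
Claim 2 — €674: deductible met; 20% of €674 = €134.80. Cost to traveler: €134.80. OOP to date €779.60.
Claim 3 — €11,649: deductible already satisfied, so traveler's share is 20% × €11,649 = €2,329.80. Adding that to €779.60 gives €3,109.40, past the €1,925 cap; traveler pays only €1,925 − €779.60 = €1,145.40.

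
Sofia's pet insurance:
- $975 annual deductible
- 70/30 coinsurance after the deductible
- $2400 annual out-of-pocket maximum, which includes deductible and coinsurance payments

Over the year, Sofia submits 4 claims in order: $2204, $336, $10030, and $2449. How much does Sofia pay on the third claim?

$955.50

Claim 1 — $2204: deductible takes $975, $1229 remains; 30% of $1229 = $368.70. Owner owes $1343.70 (running OOP $1343.70).
Claim 2 — $336: deductible already satisfied, so owner's share is 30% × $336 = $100.80. Owner pays $100.80; OOP now $1444.50.
Claim 3 — $10030: deductible already satisfied, so owner's share is 30% × $10030 = $3009. Adding that to $1444.50 gives $4453.50, past the $2400 cap; owner pays only $2400 − $1444.50 = $955.50.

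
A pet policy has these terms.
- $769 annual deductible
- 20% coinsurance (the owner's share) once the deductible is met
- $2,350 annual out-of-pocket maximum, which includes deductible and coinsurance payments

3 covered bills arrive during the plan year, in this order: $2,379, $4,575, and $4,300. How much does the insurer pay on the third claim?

$3,956

Claim 1 — $2,379: $769 to deductible, leaving $1,610; 20% of $1,610 = $322. Owner pays $1,091; OOP now $1,091. Insurer: $2,379 − $1,091 = $1,288.
Claim 2 — $4,575: deductible already satisfied, so owner's share is 20% × $4,575 = $915. Owner pays $915; OOP now $2,006. Insurer: $4,575 − $915 = $3,660.
Claim 3 — $4,300: 20% coinsurance on $4,300 = $860. That would push OOP to $2,866, over the $2,350 cap, so owner pays $2,350 − $2,006 = $344. Plan pays $4,300 − $344 = $3,956.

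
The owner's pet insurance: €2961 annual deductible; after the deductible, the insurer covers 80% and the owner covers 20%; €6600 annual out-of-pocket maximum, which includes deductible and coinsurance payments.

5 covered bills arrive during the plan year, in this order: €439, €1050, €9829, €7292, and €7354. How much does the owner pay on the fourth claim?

#1 (€439): entire amount goes to the deductible. Owner owes €439 (running OOP €439).
#2 (€1050): fully absorbed by the deductible. Cost to owner: €1050. OOP to date €1489.
#3 (€9829): €1472 finishes the deductible; €8357 goes to coinsurance; owner's 20% is €1671.40. Cost to owner: €3143.40. OOP to date €4632.40.
#4 (€7292): deductible already satisfied, so owner's share is 20% × €7292 = €1458.40. Cost to owner: €1458.40. OOP to date €6090.80.

€1458.40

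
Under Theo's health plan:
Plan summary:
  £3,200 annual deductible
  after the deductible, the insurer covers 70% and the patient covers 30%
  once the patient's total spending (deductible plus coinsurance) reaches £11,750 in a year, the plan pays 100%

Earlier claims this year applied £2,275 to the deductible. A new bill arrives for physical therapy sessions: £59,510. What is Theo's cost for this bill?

£9,475

Remaining deductible: £3,200 − £2,275 = £925.
The remaining £58,585 (= £59,510 − £925) moves to coinsurance.
30% of £58,585 = £17,575.50 falls to the patient.
That puts the patient's cost at £925 + £17,575.50 = £18,500.50 before any cap.
Adding £18,500.50 to the £2,275 already spent would give £20,775.50, which exceeds the £11,750 cap; the patient pays just £11,750 − £2,275 = £9,475.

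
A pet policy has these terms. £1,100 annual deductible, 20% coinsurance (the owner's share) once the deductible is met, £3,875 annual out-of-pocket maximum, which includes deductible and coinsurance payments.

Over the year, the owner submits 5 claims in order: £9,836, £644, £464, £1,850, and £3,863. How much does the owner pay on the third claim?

£92.80

#1 (£9,836): £1,100 to deductible, leaving £8,736; owner's 20% is £1,747.20. Owner owes £2,847.20 (running OOP £2,847.20).
#2 (£644): 20% coinsurance on £644 = £128.80. Owner owes £128.80 (running OOP £2,976).
#3 (£464): deductible met; 20% of £464 = £92.80. Owner pays £92.80; OOP now £3,068.80.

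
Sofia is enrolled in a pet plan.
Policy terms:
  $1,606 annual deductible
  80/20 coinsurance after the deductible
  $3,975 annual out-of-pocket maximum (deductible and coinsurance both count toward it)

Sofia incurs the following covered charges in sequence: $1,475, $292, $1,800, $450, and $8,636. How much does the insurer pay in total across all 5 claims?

$8,837.60

Claim 1 — $1,475: all of it applies to the deductible. Owner pays $1,475; OOP now $1,475. Plan pays $1,475 − $1,475 = $0.
Claim 2 — $292: $131 finishes the deductible; $161 goes to coinsurance; coinsurance $161 × 20% = $32.20. Cost to owner: $163.20. OOP to date $1,638.20. Plan pays $292 − $163.20 = $128.80.
Claim 3 — $1,800: deductible already satisfied, so owner's share is 20% × $1,800 = $360. Owner pays $360; OOP now $1,998.20. Plan pays $1,800 − $360 = $1,440.
Claim 4 — $450: deductible already satisfied, so owner's share is 20% × $450 = $90. Cost to owner: $90. OOP to date $2,088.20. Plan pays $450 − $90 = $360.
Claim 5 — $8,636: deductible met; 20% of $8,636 = $1,727.20. Cost to owner: $1,727.20. OOP to date $3,815.40. Plan pays $8,636 − $1,727.20 = $6,908.80.
Insurer total = bills − owner's total = $12,653 − $3,815.40 = $8,837.60.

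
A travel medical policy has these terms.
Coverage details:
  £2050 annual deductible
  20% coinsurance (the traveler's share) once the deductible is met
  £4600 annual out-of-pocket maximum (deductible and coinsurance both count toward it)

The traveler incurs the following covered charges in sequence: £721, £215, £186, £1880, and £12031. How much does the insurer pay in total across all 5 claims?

£10433

Bill 1, £721: entire amount goes to the deductible. Cost to traveler: £721. OOP to date £721. Insurer: £721 − £721 = £0.
Bill 2, £215: entire amount goes to the deductible. Traveler owes £215 (running OOP £936). Plan pays £215 − £215 = £0.
Bill 3, £186: all of it applies to the deductible. Traveler pays £186; OOP now £1122. Plan pays £186 − £186 = £0.
Bill 4, £1880: deductible takes £928, £952 remains; traveler's 20% is £190.40. Traveler pays £1118.40; OOP now £2240.40. Insurer: £1880 − £1118.40 = £761.60.
Bill 5, £12031: deductible already satisfied, so traveler's share is 20% × £12031 = £2406.20. OOP would hit £4646.60 > £4600, so the cap limits the traveler to £4600 − £2240.40 = £2359.60. Plan pays £12031 − £2359.60 = £9671.40.
Insurer total: £0 + £0 + £0 + £761.60 + £9671.40 = £10433.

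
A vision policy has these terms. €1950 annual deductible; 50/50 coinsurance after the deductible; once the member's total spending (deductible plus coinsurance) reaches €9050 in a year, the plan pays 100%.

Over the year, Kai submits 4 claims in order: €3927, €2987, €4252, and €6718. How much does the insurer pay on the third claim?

€2126

Bill 1, €3927: €1950 to deductible, leaving €1977; 50% of €1977 = €988.50. Cost to member: €2938.50. OOP to date €2938.50. Plan pays €3927 − €2938.50 = €988.50.
Bill 2, €2987: 50% coinsurance on €2987 = €1493.50. Member pays €1493.50; OOP now €4432. Plan pays €2987 − €1493.50 = €1493.50.
Bill 3, €4252: deductible met; 50% of €4252 = €2126. Member owes €2126 (running OOP €6558). Insurer: €4252 − €2126 = €2126.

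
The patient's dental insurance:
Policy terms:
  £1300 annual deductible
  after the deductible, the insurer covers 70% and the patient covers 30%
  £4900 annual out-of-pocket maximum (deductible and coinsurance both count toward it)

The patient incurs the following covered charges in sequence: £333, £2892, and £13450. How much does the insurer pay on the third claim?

Claim 1 — £333: fully absorbed by the deductible. Patient owes £333 (running OOP £333). Plan pays £333 − £333 = £0.
Claim 2 — £2892: deductible takes £967, £1925 remains; 30% of £1925 = £577.50. Patient pays £1544.50; OOP now £1877.50. Plan pays £2892 − £1544.50 = £1347.50.
Claim 3 — £13450: deductible already satisfied, so patient's share is 30% × £13450 = £4035. OOP would hit £5912.50 > £4900, so the cap limits the patient to £4900 − £1877.50 = £3022.50. Plan pays £13450 − £3022.50 = £10427.50.

£10427.50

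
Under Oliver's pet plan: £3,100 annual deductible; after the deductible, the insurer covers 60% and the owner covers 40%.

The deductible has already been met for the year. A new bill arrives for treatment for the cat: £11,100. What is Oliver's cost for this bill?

With the deductible met, the entire £11,100 is subject to coinsurance.
Coinsurance: £11,100 × 40% = £4,440.

£4,440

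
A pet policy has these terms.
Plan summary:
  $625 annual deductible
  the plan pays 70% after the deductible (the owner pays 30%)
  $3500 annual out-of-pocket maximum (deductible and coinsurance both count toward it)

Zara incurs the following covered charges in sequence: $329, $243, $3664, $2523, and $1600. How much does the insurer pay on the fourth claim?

#1 ($329): all of it applies to the deductible. Cost to owner: $329. OOP to date $329. Insurer: $329 − $329 = $0.
#2 ($243): entire amount goes to the deductible. Cost to owner: $243. OOP to date $572. Plan pays $243 − $243 = $0.
#3 ($3664): $53 to deductible, leaving $3611; 30% of $3611 = $1083.30. Owner pays $1136.30; OOP now $1708.30. Plan pays $3664 − $1136.30 = $2527.70.
#4 ($2523): 30% coinsurance on $2523 = $756.90. Owner owes $756.90 (running OOP $2465.20). Insurer: $2523 − $756.90 = $1766.10.

$1766.10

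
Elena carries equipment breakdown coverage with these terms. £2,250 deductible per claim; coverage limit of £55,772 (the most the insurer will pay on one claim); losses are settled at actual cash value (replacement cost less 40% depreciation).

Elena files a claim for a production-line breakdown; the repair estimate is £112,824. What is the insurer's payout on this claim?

£55,772

Actual cash value after 40% depreciation: £112,824 × 60% = £67,694.40.
Subtract the deductible: £67,694.40 − £2,250 = £65,444.40.
The £55,772 per-incident cap binds; insurer pays £55,772.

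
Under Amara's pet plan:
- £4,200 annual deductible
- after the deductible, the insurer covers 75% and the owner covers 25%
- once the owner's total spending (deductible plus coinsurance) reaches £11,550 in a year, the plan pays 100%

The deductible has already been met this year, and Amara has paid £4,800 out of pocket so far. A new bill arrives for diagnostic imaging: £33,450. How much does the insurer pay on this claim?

£26,700

The deductible is already satisfied, so the full bill goes to coinsurance.
Owner's 25% share of £33,450 is £8,362.50.
That would bring total out-of-pocket to £13,162.50, past the £11,550 cap. The owner is capped at £11,550 − £4,800 = £6,750 on this claim.
Insurer pays the balance: £33,450 − £6,750 = £26,700.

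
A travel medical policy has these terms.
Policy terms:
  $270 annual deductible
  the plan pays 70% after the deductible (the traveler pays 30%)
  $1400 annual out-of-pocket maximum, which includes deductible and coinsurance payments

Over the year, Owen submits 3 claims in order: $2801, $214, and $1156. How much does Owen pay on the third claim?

Bill 1, $2801: $270 to deductible, leaving $2531; coinsurance $2531 × 30% = $759.30. Traveler pays $1029.30; OOP now $1029.30.
Bill 2, $214: deductible met; 30% of $214 = $64.20. Cost to traveler: $64.20. OOP to date $1093.50.
Bill 3, $1156: deductible already satisfied, so traveler's share is 30% × $1156 = $346.80. That would push OOP to $1440.30, over the $1400 cap, so traveler pays $1400 − $1093.50 = $306.50.

$306.50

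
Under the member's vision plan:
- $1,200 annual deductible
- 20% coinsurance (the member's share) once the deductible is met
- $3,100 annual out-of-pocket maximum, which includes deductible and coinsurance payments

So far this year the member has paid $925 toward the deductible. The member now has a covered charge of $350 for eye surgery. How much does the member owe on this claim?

Remaining deductible: $1,200 − $925 = $275.
The remaining $75 (= $350 − $275) moves to coinsurance.
Member's 20% share of $75 is $15.
So the member owes $275 + $15 = $290 before any cap.
Total out-of-pocket so far would be $925 + $290 = $1,215, below the $3,100 cap — no reduction.

$290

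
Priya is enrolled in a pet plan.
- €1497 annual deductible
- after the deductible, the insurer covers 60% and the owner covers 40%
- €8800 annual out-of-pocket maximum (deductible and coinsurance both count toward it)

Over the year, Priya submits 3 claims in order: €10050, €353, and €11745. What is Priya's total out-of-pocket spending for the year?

€8800

Bill 1, €10050: deductible takes €1497, €8553 remains; coinsurance €8553 × 40% = €3421.20. Owner pays €4918.20; OOP now €4918.20.
Bill 2, €353: 40% coinsurance on €353 = €141.20. Owner pays €141.20; OOP now €5059.40.
Bill 3, €11745: 40% coinsurance on €11745 = €4698. Adding that to €5059.40 gives €9757.40, past the €8800 cap; owner pays only €8800 − €5059.40 = €3740.60.
Summing the owner's payments: €4918.20 + €141.20 + €3740.60 = €8800.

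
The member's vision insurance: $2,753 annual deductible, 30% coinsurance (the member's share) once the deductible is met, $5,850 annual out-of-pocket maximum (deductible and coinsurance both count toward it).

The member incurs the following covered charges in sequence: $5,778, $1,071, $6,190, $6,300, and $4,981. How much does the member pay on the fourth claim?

$11.20

Claim 1 ($5,778): $2,753 to deductible, leaving $3,025; member's 30% is $907.50. Cost to member: $3,660.50. OOP to date $3,660.50.
Claim 2 ($1,071): 30% coinsurance on $1,071 = $321.30. Member pays $321.30; OOP now $3,981.80.
Claim 3 ($6,190): 30% coinsurance on $6,190 = $1,857. Cost to member: $1,857. OOP to date $5,838.80.
Claim 4 ($6,300): deductible already satisfied, so member's share is 30% × $6,300 = $1,890. Adding that to $5,838.80 gives $7,728.80, past the $5,850 cap; member pays only $5,850 − $5,838.80 = $11.20.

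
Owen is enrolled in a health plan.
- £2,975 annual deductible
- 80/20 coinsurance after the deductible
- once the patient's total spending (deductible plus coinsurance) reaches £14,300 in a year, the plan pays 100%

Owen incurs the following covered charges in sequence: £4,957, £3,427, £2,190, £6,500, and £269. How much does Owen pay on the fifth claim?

Claim 1 — £4,957: £2,975 to deductible, leaving £1,982; 20% of £1,982 = £396.40. Cost to patient: £3,371.40. OOP to date £3,371.40.
Claim 2 — £3,427: deductible already satisfied, so patient's share is 20% × £3,427 = £685.40. Patient owes £685.40 (running OOP £4,056.80).
Claim 3 — £2,190: deductible met; 20% of £2,190 = £438. Cost to patient: £438. OOP to date £4,494.80.
Claim 4 — £6,500: deductible met; 20% of £6,500 = £1,300. Cost to patient: £1,300. OOP to date £5,794.80.
Claim 5 — £269: deductible already satisfied, so patient's share is 20% × £269 = £53.80. Cost to patient: £53.80. OOP to date £5,848.60.

£53.80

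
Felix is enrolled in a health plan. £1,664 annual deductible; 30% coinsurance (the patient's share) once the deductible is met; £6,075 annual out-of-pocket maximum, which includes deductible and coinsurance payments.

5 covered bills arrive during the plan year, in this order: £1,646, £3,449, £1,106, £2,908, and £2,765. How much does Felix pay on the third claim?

£331.80

Bill 1, £1,646: fully absorbed by the deductible. Patient owes £1,646 (running OOP £1,646).
Bill 2, £3,449: £18 to deductible, leaving £3,431; 30% of £3,431 = £1,029.30. Patient pays £1,047.30; OOP now £2,693.30.
Bill 3, £1,106: deductible already satisfied, so patient's share is 30% × £1,106 = £331.80. Patient owes £331.80 (running OOP £3,025.10).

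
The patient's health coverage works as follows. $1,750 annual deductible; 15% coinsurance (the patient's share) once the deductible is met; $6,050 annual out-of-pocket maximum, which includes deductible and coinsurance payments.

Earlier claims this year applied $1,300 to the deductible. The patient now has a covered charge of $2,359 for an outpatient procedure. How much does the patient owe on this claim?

$736.35

Deductible still to meet: $1,750 − $1,300 = $450.
After the $450 deductible portion, $2,359 − $450 = $1,909 is subject to coinsurance.
Patient's 15% share of $1,909 is $286.35.
Patient responsibility before any cap: $450 + $286.35 = $736.35.
Total out-of-pocket so far would be $1,300 + $736.35 = $2,036.35, below the $6,050 cap — no reduction.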